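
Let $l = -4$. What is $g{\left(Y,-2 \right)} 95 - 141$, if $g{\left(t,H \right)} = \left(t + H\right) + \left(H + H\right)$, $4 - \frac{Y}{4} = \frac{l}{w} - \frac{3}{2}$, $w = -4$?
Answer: $999$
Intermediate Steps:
$Y = 18$ ($Y = 16 - 4 \left(- \frac{4}{-4} - \frac{3}{2}\right) = 16 - 4 \left(\left(-4\right) \left(- \frac{1}{4}\right) - \frac{3}{2}\right) = 16 - 4 \left(1 - \frac{3}{2}\right) = 16 - -2 = 16 + 2 = 18$)
$g{\left(t,H \right)} = t + 3 H$ ($g{\left(t,H \right)} = \left(H + t\right) + 2 H = t + 3 H$)
$g{\left(Y,-2 \right)} 95 - 141 = \left(18 + 3 \left(-2\right)\right) 95 - 141 = \left(18 - 6\right) 95 - 141 = 12 \cdot 95 - 141 = 1140 - 141 = 999$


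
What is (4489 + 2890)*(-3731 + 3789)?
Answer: 427982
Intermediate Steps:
(4489 + 2890)*(-3731 + 3789) = 7379*58 = 427982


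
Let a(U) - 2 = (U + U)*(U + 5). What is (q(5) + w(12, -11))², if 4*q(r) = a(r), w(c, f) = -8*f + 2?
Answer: 53361/4 ≈ 13340.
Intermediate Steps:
w(c, f) = 2 - 8*f
a(U) = 2 + 2*U*(5 + U) (a(U) = 2 + (U + U)*(U + 5) = 2 + (2*U)*(5 + U) = 2 + 2*U*(5 + U))
q(r) = ½ + r²/2 + 5*r/2 (q(r) = (2 + 2*r² + 10*r)/4 = ½ + r²/2 + 5*r/2)
(q(5) + w(12, -11))² = ((½ + (½)*5² + (5/2)*5) + (2 - 8*(-11)))² = ((½ + (½)*25 + 25/2) + (2 + 88))² = ((½ + 25/2 + 25/2) + 90)² = (51/2 + 90)² = (231/2)² = 53361/4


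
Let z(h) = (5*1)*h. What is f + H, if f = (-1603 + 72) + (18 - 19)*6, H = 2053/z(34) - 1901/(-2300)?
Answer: -59592193/39100 ≈ -1524.1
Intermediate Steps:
z(h) = 5*h
H = 504507/39100 (H = 2053/((5*34)) - 1901/(-2300) = 2053/170 - 1901*(-1/2300) = 2053*(1/170) + 1901/2300 = 2053/170 + 1901/2300 = 504507/39100 ≈ 12.903)
f = -1537 (f = -1531 - 1*6 = -1531 - 6 = -1537)
f + H = -1537 + 504507/39100 = -59592193/39100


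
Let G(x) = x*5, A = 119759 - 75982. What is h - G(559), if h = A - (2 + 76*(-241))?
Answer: 59296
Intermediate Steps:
A = 43777
h = 62091 (h = 43777 - (2 + 76*(-241)) = 43777 - (2 - 18316) = 43777 - 1*(-18314) = 43777 + 18314 = 62091)
G(x) = 5*x
h - G(559) = 62091 - 5*559 = 62091 - 1*2795 = 62091 - 2795 = 59296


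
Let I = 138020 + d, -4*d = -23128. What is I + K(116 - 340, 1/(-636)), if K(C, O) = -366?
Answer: 143436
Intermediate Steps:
d = 5782 (d = -¼*(-23128) = 5782)
I = 143802 (I = 138020 + 5782 = 143802)
I + K(116 - 340, 1/(-636)) = 143802 - 366 = 143436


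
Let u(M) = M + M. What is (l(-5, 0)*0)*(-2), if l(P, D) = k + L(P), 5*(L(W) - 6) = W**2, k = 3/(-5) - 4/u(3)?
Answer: 0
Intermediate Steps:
u(M) = 2*M
k = -19/15 (k = 3/(-5) - 4/(2*3) = 3*(-1/5) - 4/6 = -3/5 - 4*1/6 = -3/5 - 2/3 = -19/15 ≈ -1.2667)
L(W) = 6 + W**2/5
l(P, D) = 71/15 + P**2/5 (l(P, D) = -19/15 + (6 + P**2/5) = 71/15 + P**2/5)
(l(-5, 0)*0)*(-2) = ((71/15 + (1/5)*(-5)**2)*0)*(-2) = ((71/15 + (1/5)*25)*0)*(-2) = ((71/15 + 5)*0)*(-2) = ((146/15)*0)*(-2) = 0*(-2) = 0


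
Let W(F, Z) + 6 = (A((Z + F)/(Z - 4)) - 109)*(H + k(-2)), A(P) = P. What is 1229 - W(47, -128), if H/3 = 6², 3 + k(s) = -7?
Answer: 260851/22 ≈ 11857.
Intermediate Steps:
k(s) = -10 (k(s) = -3 - 7 = -10)
H = 108 (H = 3*6² = 3*36 = 108)
W(F, Z) = -10688 + 98*(F + Z)/(-4 + Z) (W(F, Z) = -6 + ((Z + F)/(Z - 4) - 109)*(108 - 10) = -6 + ((F + Z)/(-4 + Z) - 109)*98 = -6 + (-109 + (F + Z)/(-4 + Z))*98 = -6 + (-10682 + 98*(F + Z)/(-4 + Z)) = -10688 + 98*(F + Z)/(-4 + Z))
1229 - W(47, -128) = 1229 - 2*(21376 - 5295*(-128) + 49*47)/(-4 - 128) = 1229 - 2*(21376 + 677760 + 2303)/(-132) = 1229 - 2*(-1)*701439/132 = 1229 - 1*(-233813/22) = 1229 + 233813/22 = 260851/22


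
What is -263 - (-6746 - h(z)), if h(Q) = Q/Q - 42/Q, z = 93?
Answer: 200990/31 ≈ 6483.5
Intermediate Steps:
h(Q) = 1 - 42/Q
-263 - (-6746 - h(z)) = -263 - (-6746 - (-42 + 93)/93) = -263 - (-6746 - 51/93) = -263 - (-6746 - 1*17/31) = -263 - (-6746 - 17/31) = -263 - 1*(-209143/31) = -263 + 209143/31 = 200990/31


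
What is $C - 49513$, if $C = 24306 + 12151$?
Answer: $-13056$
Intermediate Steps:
$C = 36457$
$C - 49513 = 36457 - 49513 = -13056$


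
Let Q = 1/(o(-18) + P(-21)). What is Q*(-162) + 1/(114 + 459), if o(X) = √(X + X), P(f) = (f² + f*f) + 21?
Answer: -9222937/51916665 + 108*I/90605 ≈ -0.17765 + 0.001192*I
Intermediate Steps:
P(f) = 21 + 2*f² (P(f) = (f² + f²) + 21 = 2*f² + 21 = 21 + 2*f²)
o(X) = √2*√X (o(X) = √(2*X) = √2*√X)
Q = (903 - 6*I)/815445 (Q = 1/(√2*√(-18) + (21 + 2*(-21)²)) = 1/(√2*(3*I*√2) + (21 + 2*441)) = 1/(6*I + (21 + 882)) = 1/(6*I + 903) = 1/(903 + 6*I) = (903 - 6*I)/815445 ≈ 0.0011074 - 7.3579e-6*I)
Q*(-162) + 1/(114 + 459) = (301/271815 - 2*I/271815)*(-162) + 1/(114 + 459) = (-16254/90605 + 108*I/90605) + 1/573 = -9222937/51916665 + 108*I/90605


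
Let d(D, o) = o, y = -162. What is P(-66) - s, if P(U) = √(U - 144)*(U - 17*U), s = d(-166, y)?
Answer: 162 + 1056*I*√210 ≈ 162.0 + 15303.0*I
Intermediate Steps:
s = -162
P(U) = -16*U*√(-144 + U) (P(U) = √(-144 + U)*(-16*U) = -16*U*√(-144 + U))
P(-66) - s = -16*(-66)*√(-144 - 66) - 1*(-162) = -16*(-66)*√(-210) + 162 = -16*(-66)*I*√210 + 162 = 1056*I*√210 + 162 = 162 + 1056*I*√210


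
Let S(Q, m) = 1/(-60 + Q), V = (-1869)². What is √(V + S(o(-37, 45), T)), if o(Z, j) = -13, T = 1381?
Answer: 4*√1163440931/73 ≈ 1869.0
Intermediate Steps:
V = 3493161
√(V + S(o(-37, 45), T)) = √(3493161 + 1/(-60 - 13)) = √(3493161 + 1/(-73)) = √(3493161 - 1/73) = √(255000752/73) = 4*√1163440931/73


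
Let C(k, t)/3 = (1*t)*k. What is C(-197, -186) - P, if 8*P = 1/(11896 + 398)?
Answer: 10811441951/98352 ≈ 1.0993e+5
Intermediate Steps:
P = 1/98352 (P = 1/(8*(11896 + 398)) = (1/8)/12294 = (1/8)*(1/12294) = 1/98352 ≈ 1.0168e-5)
C(k, t) = 3*k*t (C(k, t) = 3*((1*t)*k) = 3*(t*k) = 3*(k*t) = 3*k*t)
C(-197, -186) - P = 3*(-197)*(-186) - 1*1/98352 = 109926 - 1/98352 = 10811441951/98352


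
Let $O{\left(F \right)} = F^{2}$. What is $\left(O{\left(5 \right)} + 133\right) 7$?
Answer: $1106$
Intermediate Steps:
$\left(O{\left(5 \right)} + 133\right) 7 = \left(5^{2} + 133\right) 7 = \left(25 + 133\right) 7 = 158 \cdot 7 = 1106$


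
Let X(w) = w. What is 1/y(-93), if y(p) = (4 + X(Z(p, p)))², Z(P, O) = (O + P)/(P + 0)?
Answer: 1/36 ≈ 0.027778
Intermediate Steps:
Z(P, O) = (O + P)/P
y(p) = 36 (y(p) = (4 + (p + p)/p)² = (4 + (2*p)/p)² = (4 + 2)² = 6² = 36)
1/y(-93) = 1/36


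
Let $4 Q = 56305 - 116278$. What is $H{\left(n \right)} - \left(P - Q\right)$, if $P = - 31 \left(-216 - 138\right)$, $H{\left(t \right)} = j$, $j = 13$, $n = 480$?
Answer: $- \frac{103817}{4} \approx -25954.0$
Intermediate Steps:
$H{\left(t \right)} = 13$
$P = 10974$ ($P = \left(-31\right) \left(-354\right) = 10974$)
$Q = - \frac{59973}{4}$ ($Q = \frac{56305 - 116278}{4} = \frac{1}{4} \left(-59973\right) = - \frac{59973}{4} \approx -14993.0$)
$H{\left(n \right)} - \left(P - Q\right) = 13 - \left(10974 - - \frac{59973}{4}\right) = 13 - \left(10974 + \frac{59973}{4}\right) = 13 - \frac{103869}{4} = - \frac{103817}{4}$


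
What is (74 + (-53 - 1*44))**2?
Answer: 529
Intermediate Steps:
(74 + (-53 - 1*44))**2 = (74 + (-53 - 44))**2 = (74 - 97)**2 = (-23)**2 = 529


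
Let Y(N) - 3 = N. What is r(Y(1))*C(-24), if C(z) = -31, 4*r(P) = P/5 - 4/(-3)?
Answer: -248/15 ≈ -16.533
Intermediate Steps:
Y(N) = 3 + N
r(P) = ⅓ + P/20 (r(P) = (P/5 - 4/(-3))/4 = (P*(⅕) - 4*(-⅓))/4 = (P/5 + 4/3)/4 = (4/3 + P/5)/4 = ⅓ + P/20)
r(Y(1))*C(-24) = (⅓ + (3 + 1)/20)*(-31) = (⅓ + (1/20)*4)*(-31) = (⅓ + ⅕)*(-31) = (8/15)*(-31) = -248/15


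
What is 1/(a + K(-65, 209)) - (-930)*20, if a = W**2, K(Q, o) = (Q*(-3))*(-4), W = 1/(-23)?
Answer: 7674712871/412619 ≈ 18600.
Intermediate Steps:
W = -1/23 ≈ -0.043478
K(Q, o) = 12*Q (K(Q, o) = -3*Q*(-4) = 12*Q)
a = 1/529 (a = (-1/23)**2 = 1/529 ≈ 0.0018904)
1/(a + K(-65, 209)) - (-930)*20 = 1/(1/529 + 12*(-65)) - (-930)*20 = 1/(1/529 - 780) - 1*(-18600) = 1/(-412619/529) + 18600 = -529/412619 + 18600 = 7674712871/412619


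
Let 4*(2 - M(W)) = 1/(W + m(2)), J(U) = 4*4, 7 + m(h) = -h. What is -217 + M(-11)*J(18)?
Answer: -924/5 ≈ -184.80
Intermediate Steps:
m(h) = -7 - h
J(U) = 16
M(W) = 2 - 1/(4*(-9 + W)) (M(W) = 2 - 1/(4*(W + (-7 - 1*2))) = 2 - 1/(4*(W + (-7 - 2))) = 2 - 1/(4*(W - 9)) = 2 - 1/(4*(-9 + W)))
-217 + M(-11)*J(18) = -217 + ((-73 + 8*(-11))/(4*(-9 - 11)))*16 = -217 + ((¼)*(-73 - 88)/(-20))*16 = -217 + ((¼)*(-1/20)*(-161))*16 = -217 + (161/80)*16 = -217 + 161/5 = -924/5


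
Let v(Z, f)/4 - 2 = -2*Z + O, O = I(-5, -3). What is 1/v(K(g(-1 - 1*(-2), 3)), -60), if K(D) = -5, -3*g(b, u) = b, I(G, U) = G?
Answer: 1/28 ≈ 0.035714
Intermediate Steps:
O = -5
g(b, u) = -b/3
v(Z, f) = -12 - 8*Z (v(Z, f) = 8 + 4*(-2*Z - 5) = 8 + 4*(-5 - 2*Z) = 8 + (-20 - 8*Z) = -12 - 8*Z)
1/v(K(g(-1 - 1*(-2), 3)), -60) = 1/(-12 - 8*(-5)) = 1/(-12 + 40) = 1/28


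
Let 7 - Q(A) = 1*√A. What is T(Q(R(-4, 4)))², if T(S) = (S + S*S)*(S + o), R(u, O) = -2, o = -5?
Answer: -8028 - 13104*I*√2 ≈ -8028.0 - 18532.0*I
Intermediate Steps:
Q(A) = 7 - √A
T(S) = (-5 + S)*(S + S²) (T(S) = (S + S*S)*(S - 5) = (S + S²)*(-5 + S) = (-5 + S)*(S + S²))
T(Q(R(-4, 4)))² = ((7 - √(-2))*(-5 + (7 - √(-2))² - 4*(7 - √(-2))))² = ((7 - I*√2)*(-5 + (7 - I*√2)² - 4*(7 - I*√2)))² = ((7 - I*√2)*(-5 + (7 - I*√2)² + (-28 + 4*I*√2)))² = ((7 - I*√2)*(-33 + (7 - I*√2)² + 4*I*√2))² = (7 - I*√2)²*(-33 + (7 - I*√2)² + 4*I*√2)²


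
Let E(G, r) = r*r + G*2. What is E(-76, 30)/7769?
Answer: 44/457 ≈ 0.096280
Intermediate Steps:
E(G, r) = r² + 2*G
E(-76, 30)/7769 = (30² + 2*(-76))/7769 = (900 - 152)*(1/7769) = 748*(1/7769) = 44/457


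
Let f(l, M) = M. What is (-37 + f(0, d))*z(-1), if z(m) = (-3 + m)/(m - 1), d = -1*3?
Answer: -80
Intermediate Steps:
d = -3
z(m) = (-3 + m)/(-1 + m)
(-37 + f(0, d))*z(-1) = (-37 - 3)*((-3 - 1)/(-1 - 1)) = -40*(-4)/(-2) = -(-20)*(-4) = -40*2 = -80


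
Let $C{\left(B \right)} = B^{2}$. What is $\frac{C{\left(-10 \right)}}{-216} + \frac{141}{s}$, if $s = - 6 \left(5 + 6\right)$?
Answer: $- \frac{772}{297} \approx -2.5993$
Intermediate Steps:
$s = -66$ ($s = \left(-6\right) 11 = -66$)
$\frac{C{\left(-10 \right)}}{-216} + \frac{141}{s} = \frac{\left(-10\right)^{2}}{-216} + \frac{141}{-66} = 100 \left(- \frac{1}{216}\right) + 141 \left(- \frac{1}{66}\right) = - \frac{25}{54} - \frac{47}{22} = - \frac{772}{297}$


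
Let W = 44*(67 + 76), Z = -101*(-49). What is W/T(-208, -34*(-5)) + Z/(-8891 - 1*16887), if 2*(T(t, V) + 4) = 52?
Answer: 7367559/25778 ≈ 285.81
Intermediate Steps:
T(t, V) = 22 (T(t, V) = -4 + (½)*52 = -4 + 26 = 22)
Z = 4949
W = 6292 (W = 44*143 = 6292)
W/T(-208, -34*(-5)) + Z/(-8891 - 1*16887) = 6292/22 + 4949/(-8891 - 1*16887) = 6292*(1/22) + 4949/(-8891 - 16887) = 286 + 4949/(-25778) = 286 + 4949*(-1/25778) = 286 - 4949/25778 = 7367559/25778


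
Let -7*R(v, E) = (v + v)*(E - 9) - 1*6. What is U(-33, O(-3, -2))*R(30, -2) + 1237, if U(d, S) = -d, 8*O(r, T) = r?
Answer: 30637/7 ≈ 4376.7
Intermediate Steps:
O(r, T) = r/8
R(v, E) = 6/7 - 2*v*(-9 + E)/7 (R(v, E) = -((v + v)*(E - 9) - 1*6)/7 = -((2*v)*(-9 + E) - 6)/7 = -(2*v*(-9 + E) - 6)/7 = -(-6 + 2*v*(-9 + E))/7 = 6/7 - 2*v*(-9 + E)/7)
U(-33, O(-3, -2))*R(30, -2) + 1237 = (-1*(-33))*(6/7 + (18/7)*30 - 2/7*(-2)*30) + 1237 = 33*(6/7 + 540/7 + 120/7) + 1237 = 33*(666/7) + 1237 = 21978/7 + 1237 = 30637/7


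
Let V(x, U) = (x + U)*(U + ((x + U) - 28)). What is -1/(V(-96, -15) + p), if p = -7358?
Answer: -1/9736 ≈ -0.00010271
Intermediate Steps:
V(x, U) = (U + x)*(-28 + x + 2*U) (V(x, U) = (U + x)*(U + ((U + x) - 28)) = (U + x)*(U + (-28 + U + x)) = (U + x)*(-28 + x + 2*U))
-1/(V(-96, -15) + p) = -1/(((-96)**2 - 28*(-15) - 28*(-96) + 2*(-15)**2 + 3*(-15)*(-96)) - 7358) = -1/((9216 + 420 + 2688 + 2*225 + 4320) - 7358) = -1/((9216 + 420 + 2688 + 450 + 4320) - 7358) = -1/(17094 - 7358) = -1/9736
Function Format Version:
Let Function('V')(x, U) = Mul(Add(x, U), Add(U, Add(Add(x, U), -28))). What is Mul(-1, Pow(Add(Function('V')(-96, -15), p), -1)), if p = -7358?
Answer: Rational(-1, 9736) ≈ -0.00010271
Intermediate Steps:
Function('V')(x, U) = Mul(Add(U, x), Add(-28, x, Mul(2, U))) (Function('V')(x, U) = Mul(Add(U, x), Add(U, Add(Add(U, x), -28))) = Mul(Add(U, x), Add(U, Add(-28, U, x))) = Mul(Add(U, x), Add(-28, x, Mul(2, U))))
Mul(-1, Pow(Add(Function('V')(-96, -15), p), -1)) = Mul(-1, Pow(Add(Add(Pow(-96, 2), Mul(-28, -15), Mul(-28, -96), Mul(2, Pow(-15, 2)), Mul(3, -15, -96)), -7358), -1)) = Mul(-1, Pow(Add(Add(9216, 420, 2688, Mul(2, 225), 4320), -7358), -1)) = Mul(-1, Pow(Add(Add(9216, 420, 2688, 450, 4320), -7358), -1)) = Mul(-1, Pow(Add(17094, -7358), -1)) = Mul(-1, Pow(9736, -1)) = Mul(-1, Rational(1, 9736)) = Rational(-1, 9736)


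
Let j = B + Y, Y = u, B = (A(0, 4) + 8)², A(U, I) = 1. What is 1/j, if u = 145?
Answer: 1/226 ≈ 0.0044248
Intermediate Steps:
B = 81 (B = (1 + 8)² = 9² = 81)
Y = 145
j = 226 (j = 81 + 145 = 226)
1/j = 1/226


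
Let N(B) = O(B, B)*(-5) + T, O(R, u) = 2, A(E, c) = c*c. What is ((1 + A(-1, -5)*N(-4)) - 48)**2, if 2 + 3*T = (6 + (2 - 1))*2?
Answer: 38809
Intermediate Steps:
T = 4 (T = -2/3 + ((6 + (2 - 1))*2)/3 = -2/3 + ((6 + 1)*2)/3 = -2/3 + (7*2)/3 = -2/3 + (1/3)*14 = -2/3 + 14/3 = 4)
A(E, c) = c**2
N(B) = -6 (N(B) = 2*(-5) + 4 = -10 + 4 = -6)
((1 + A(-1, -5)*N(-4)) - 48)**2 = ((1 + (-5)**2*(-6)) - 48)**2 = ((1 + 25*(-6)) - 48)**2 = ((1 - 150) - 48)**2 = (-149 - 48)**2 = (-197)**2 = 38809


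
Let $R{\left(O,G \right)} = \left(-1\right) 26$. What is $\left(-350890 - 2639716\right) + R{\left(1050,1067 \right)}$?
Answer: $-2990632$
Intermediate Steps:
$R{\left(O,G \right)} = -26$
$\left(-350890 - 2639716\right) + R{\left(1050,1067 \right)} = \left(-350890 - 2639716\right) - 26 = -2990606 - 26 = -2990632$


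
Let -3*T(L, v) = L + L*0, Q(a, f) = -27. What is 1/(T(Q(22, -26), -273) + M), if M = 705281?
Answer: 1/705290 ≈ 1.4179e-6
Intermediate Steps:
T(L, v) = -L/3 (T(L, v) = -(L + L*0)/3 = -(L + 0)/3 = -L/3)
1/(T(Q(22, -26), -273) + M) = 1/(-⅓*(-27) + 705281) = 1/(9 + 705281) = 1/705290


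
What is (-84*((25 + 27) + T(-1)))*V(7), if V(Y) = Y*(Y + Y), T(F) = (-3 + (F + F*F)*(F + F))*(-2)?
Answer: -477456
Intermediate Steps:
T(F) = 6 - 4*F*(F + F**2) (T(F) = (-3 + (F + F**2)*(2*F))*(-2) = (-3 + 2*F*(F + F**2))*(-2) = 6 - 4*F*(F + F**2))
V(Y) = 2*Y**2 (V(Y) = Y*(2*Y) = 2*Y**2)
(-84*((25 + 27) + T(-1)))*V(7) = (-84*((25 + 27) + (6 - 4*(-1)**2 - 4*(-1)**3)))*(2*7**2) = (-84*(52 + (6 - 4*1 - 4*(-1))))*(2*49) = -84*(52 + (6 - 4 + 4))*98 = -84*(52 + 6)*98 = -84*58*98 = -4872*98 = -477456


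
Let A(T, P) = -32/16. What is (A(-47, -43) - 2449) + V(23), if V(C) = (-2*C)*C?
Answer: -3509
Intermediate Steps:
V(C) = -2*C²
A(T, P) = -2 (A(T, P) = -32*1/16 = -2)
(A(-47, -43) - 2449) + V(23) = (-2 - 2449) - 2*23² = -2451 - 2*529 = -2451 - 1058 = -3509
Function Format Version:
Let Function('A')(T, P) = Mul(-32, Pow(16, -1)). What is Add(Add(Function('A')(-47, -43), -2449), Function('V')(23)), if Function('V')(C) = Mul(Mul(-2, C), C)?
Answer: -3509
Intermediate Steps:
Function('V')(C) = Mul(-2, Pow(C, 2))
Function('A')(T, P) = -2 (Function('A')(T, P) = Mul(-32, Rational(1, 16)) = -2)
Add(Add(Function('A')(-47, -43), -2449), Function('V')(23)) = Add(Add(-2, -2449), Mul(-2, Pow(23, 2))) = Add(-2451, Mul(-2, 529)) = Add(-2451, -1058) = -3509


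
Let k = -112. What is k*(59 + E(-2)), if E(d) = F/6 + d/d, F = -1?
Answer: -20104/3 ≈ -6701.3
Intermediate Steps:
E(d) = ⅚ (E(d) = -1/6 + d/d = -1*⅙ + 1 = -⅙ + 1 = ⅚)
k*(59 + E(-2)) = -112*(59 + ⅚) = -112*359/6 = -20104/3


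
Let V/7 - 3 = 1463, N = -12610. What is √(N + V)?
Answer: 2*I*√587 ≈ 48.456*I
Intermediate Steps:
V = 10262 (V = 21 + 7*1463 = 21 + 10241 = 10262)
√(N + V) = √(-12610 + 10262) = √(-2348) = 2*I*√587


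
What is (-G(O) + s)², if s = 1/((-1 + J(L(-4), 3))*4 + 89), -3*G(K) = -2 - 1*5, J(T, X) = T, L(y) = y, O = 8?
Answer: 25600/4761 ≈ 5.3770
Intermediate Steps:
G(K) = 7/3 (G(K) = -(-2 - 1*5)/3 = -(-2 - 5)/3 = -⅓*(-7) = 7/3)
s = 1/69 (s = 1/((-1 - 4)*4 + 89) = 1/(-5*4 + 89) = 1/(-20 + 89) = 1/69 ≈ 0.014493)
(-G(O) + s)² = (-1*7/3 + 1/69)² = (-7/3 + 1/69)² = (-160/69)² = 25600/4761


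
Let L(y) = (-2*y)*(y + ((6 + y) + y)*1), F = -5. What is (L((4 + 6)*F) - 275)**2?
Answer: 215355625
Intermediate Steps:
L(y) = -2*y*(6 + 3*y) (L(y) = (-2*y)*(y + (6 + 2*y)*1) = (-2*y)*(y + (6 + 2*y)) = (-2*y)*(6 + 3*y) = -2*y*(6 + 3*y))
(L((4 + 6)*F) - 275)**2 = (-6*(4 + 6)*(-5)*(2 + (4 + 6)*(-5)) - 275)**2 = (-6*10*(-5)*(2 + 10*(-5)) - 275)**2 = (-6*(-50)*(2 - 50) - 275)**2 = (-6*(-50)*(-48) - 275)**2 = (-14400 - 275)**2 = (-14675)**2 = 215355625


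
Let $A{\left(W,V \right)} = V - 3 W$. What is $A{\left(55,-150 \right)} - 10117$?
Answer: $-10432$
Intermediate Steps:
$A{\left(55,-150 \right)} - 10117 = \left(-150 - 165\right) - 10117 = -315 - 10117 = -10432$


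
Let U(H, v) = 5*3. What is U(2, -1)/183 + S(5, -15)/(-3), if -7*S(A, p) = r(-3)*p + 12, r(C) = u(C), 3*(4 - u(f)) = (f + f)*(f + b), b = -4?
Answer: 3329/427 ≈ 7.7962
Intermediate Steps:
u(f) = 4 - 2*f*(-4 + f)/3 (u(f) = 4 - (f + f)*(f - 4)/3 = 4 - 2*f*(-4 + f)/3)
r(C) = 4 - 2*C**2/3 + 8*C/3
U(H, v) = 15
S(A, p) = -12/7 + 10*p/7 (S(A, p) = -((4 - 2/3*(-3)**2 + (8/3)*(-3))*p + 12)/7 = -((4 - 2/3*9 - 8)*p + 12)/7 = -((4 - 6 - 8)*p + 12)/7 = -(-10*p + 12)/7 = -(12 - 10*p)/7 = -12/7 + 10*p/7)
U(2, -1)/183 + S(5, -15)/(-3) = 15/183 + (-12/7 + (10/7)*(-15))/(-3) = 15*(1/183) + (-12/7 - 150/7)*(-1/3) = 5/61 - 162/7*(-1/3) = 5/61 + 54/7 = 3329/427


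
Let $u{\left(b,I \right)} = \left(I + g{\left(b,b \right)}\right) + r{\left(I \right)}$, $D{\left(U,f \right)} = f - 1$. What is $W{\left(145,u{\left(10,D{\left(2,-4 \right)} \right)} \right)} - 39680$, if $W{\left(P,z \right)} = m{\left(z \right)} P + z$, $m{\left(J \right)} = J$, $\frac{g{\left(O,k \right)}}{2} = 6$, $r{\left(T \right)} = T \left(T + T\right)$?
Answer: $-31358$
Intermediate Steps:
$D{\left(U,f \right)} = -1 + f$
$r{\left(T \right)} = 2 T^{2}$ ($r{\left(T \right)} = T 2 T = 2 T^{2}$)
$g{\left(O,k \right)} = 12$ ($g{\left(O,k \right)} = 2 \cdot 6 = 12$)
$u{\left(b,I \right)} = 12 + I + 2 I^{2}$ ($u{\left(b,I \right)} = \left(I + 12\right) + 2 I^{2} = \left(12 + I\right) + 2 I^{2} = 12 + I + 2 I^{2}$)
$W{\left(P,z \right)} = z + P z$ ($W{\left(P,z \right)} = z P + z = P z + z = z + P z$)
$W{\left(145,u{\left(10,D{\left(2,-4 \right)} \right)} \right)} - 39680 = \left(12 - 5 + 2 \left(-1 - 4\right)^{2}\right) \left(1 + 145\right) - 39680 = \left(12 - 5 + 2 \left(-5\right)^{2}\right) 146 - 39680 = \left(12 - 5 + 2 \cdot 25\right) 146 - 39680 = \left(12 - 5 + 50\right) 146 - 39680 = 57 \cdot 146 - 39680 = 8322 - 39680 = -31358$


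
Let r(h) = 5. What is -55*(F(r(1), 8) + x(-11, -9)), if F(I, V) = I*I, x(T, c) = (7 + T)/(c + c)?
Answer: -12485/9 ≈ -1387.2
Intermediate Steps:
x(T, c) = (7 + T)/(2*c) (x(T, c) = (7 + T)/((2*c)) = (7 + T)*(1/(2*c)) = (7 + T)/(2*c))
F(I, V) = I**2
-55*(F(r(1), 8) + x(-11, -9)) = -55*(5**2 + (1/2)*(7 - 11)/(-9)) = -55*(25 + (1/2)*(-1/9)*(-4)) = -55*(25 + 2/9) = -55*227/9 = -12485/9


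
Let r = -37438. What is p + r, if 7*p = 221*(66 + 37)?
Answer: -239303/7 ≈ -34186.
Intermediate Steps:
p = 22763/7 (p = (221*(66 + 37))/7 = (221*103)/7 = (⅐)*22763 = 22763/7 ≈ 3251.9)
p + r = 22763/7 - 37438 = -239303/7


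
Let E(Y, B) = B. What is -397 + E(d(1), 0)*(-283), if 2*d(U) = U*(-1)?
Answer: -397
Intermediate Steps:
d(U) = -U/2 (d(U) = (U*(-1))/2 = (-U)/2 = -U/2)
-397 + E(d(1), 0)*(-283) = -397 + 0*(-283) = -397 + 0 = -397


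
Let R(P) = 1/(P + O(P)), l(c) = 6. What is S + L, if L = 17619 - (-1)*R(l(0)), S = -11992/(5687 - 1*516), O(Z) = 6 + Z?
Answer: 1639730597/93078 ≈ 17617.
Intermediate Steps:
R(P) = 1/(6 + 2*P) (R(P) = 1/(P + (6 + P)) = 1/(6 + 2*P))
S = -11992/5171 (S = -11992/(5687 - 516) = -11992/5171 ≈ -2.3191)
L = 317143/18 (L = 17619 - (-1)*1/(2*(3 + 6)) = 17619 - (-1)*(1/2)/9 = 17619 - (-1)*(1/2)*(1/9) = 17619 - (-1)/18 = 17619 - 1*(-1/18) = 17619 + 1/18 = 317143/18 ≈ 17619.)
S + L = -11992/5171 + 317143/18 = 1639730597/93078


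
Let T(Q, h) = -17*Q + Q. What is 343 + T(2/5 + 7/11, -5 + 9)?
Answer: 17953/55 ≈ 326.42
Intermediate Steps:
T(Q, h) = -16*Q
343 + T(2/5 + 7/11, -5 + 9) = 343 - 16*(2/5 + 7/11) = 343 - 16*(2*(⅕) + 7*(1/11)) = 343 - 16*(⅖ + 7/11) = 343 - 16*57/55 = 343 - 912/55 = 17953/55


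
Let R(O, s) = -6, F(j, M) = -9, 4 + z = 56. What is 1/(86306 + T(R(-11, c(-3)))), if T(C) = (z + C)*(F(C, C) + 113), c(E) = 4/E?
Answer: 1/91090 ≈ 1.0978e-5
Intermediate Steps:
z = 52 (z = -4 + 56 = 52)
T(C) = 5408 + 104*C (T(C) = (52 + C)*(-9 + 113) = (52 + C)*104 = 5408 + 104*C)
1/(86306 + T(R(-11, c(-3)))) = 1/(86306 + (5408 + 104*(-6))) = 1/(86306 + (5408 - 624)) = 1/(86306 + 4784) = 1/91090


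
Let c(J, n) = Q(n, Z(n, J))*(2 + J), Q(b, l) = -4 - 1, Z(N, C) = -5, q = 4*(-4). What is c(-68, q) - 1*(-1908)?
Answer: 2238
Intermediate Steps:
q = -16
Q(b, l) = -5
c(J, n) = -10 - 5*J (c(J, n) = -5*(2 + J) = -10 - 5*J)
c(-68, q) - 1*(-1908) = (-10 - 5*(-68)) - 1*(-1908) = (-10 + 340) + 1908 = 330 + 1908 = 2238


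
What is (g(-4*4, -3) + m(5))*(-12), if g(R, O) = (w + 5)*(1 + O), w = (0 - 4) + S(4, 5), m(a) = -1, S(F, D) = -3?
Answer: -36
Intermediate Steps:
w = -7 (w = (0 - 4) - 3 = -4 - 3 = -7)
g(R, O) = -2 - 2*O (g(R, O) = (-7 + 5)*(1 + O) = -2*(1 + O) = -2 - 2*O)
(g(-4*4, -3) + m(5))*(-12) = ((-2 - 2*(-3)) - 1)*(-12) = ((-2 + 6) - 1)*(-12) = (4 - 1)*(-12) = 3*(-12) = -36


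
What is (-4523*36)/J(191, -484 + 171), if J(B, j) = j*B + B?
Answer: 13569/4966 ≈ 2.7324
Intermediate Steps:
J(B, j) = B + B*j (J(B, j) = B*j + B = B + B*j)
(-4523*36)/J(191, -484 + 171) = (-4523*36)/((191*(1 + (-484 + 171)))) = -162828*1/(191*(1 - 313)) = -162828/(191*(-312)) = -162828/(-59592) = -162828*(-1/59592) = 13569/4966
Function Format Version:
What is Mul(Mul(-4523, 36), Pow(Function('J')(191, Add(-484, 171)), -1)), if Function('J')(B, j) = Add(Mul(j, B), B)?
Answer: Rational(13569, 4966) ≈ 2.7324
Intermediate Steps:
Function('J')(B, j) = Add(B, Mul(B, j)) (Function('J')(B, j) = Add(Mul(B, j), B) = Add(B, Mul(B, j)))
Mul(Mul(-4523, 36), Pow(Function('J')(191, Add(-484, 171)), -1)) = Mul(Mul(-4523, 36), Pow(Mul(191, Add(1, Add(-484, 171))), -1)) = Mul(-162828, Pow(Mul(191, Add(1, -313)), -1)) = Mul(-162828, Pow(Mul(191, -312), -1)) = Mul(-162828, Pow(-59592, -1)) = Mul(-162828, Rational(-1, 59592)) = Rational(13569, 4966)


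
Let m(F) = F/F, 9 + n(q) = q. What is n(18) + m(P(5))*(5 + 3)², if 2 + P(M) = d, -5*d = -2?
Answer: 73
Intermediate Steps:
d = ⅖ (d = -⅕*(-2) = ⅖ ≈ 0.40000)
n(q) = -9 + q
P(M) = -8/5 (P(M) = -2 + ⅖ = -8/5)
m(F) = 1
n(18) + m(P(5))*(5 + 3)² = (-9 + 18) + 1*(5 + 3)² = 9 + 1*8² = 9 + 1*64 = 9 + 64 = 73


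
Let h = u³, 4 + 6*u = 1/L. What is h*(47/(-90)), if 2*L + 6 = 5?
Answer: 47/90 ≈ 0.52222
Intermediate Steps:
L = -½ (L = -3 + (½)*5 = -3 + 5/2 = -½ ≈ -0.50000)
u = -1 (u = -⅔ + 1/(6*(-½)) = -⅔ + (⅙)*(-2) = -⅔ - ⅓ = -1)
h = -1 (h = (-1)³ = -1)
h*(47/(-90)) = -47/(-90) = -47*(-1)/90 = -1*(-47/90) = 47/90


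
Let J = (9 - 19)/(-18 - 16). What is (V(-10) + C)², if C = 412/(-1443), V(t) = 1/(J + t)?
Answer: 105657841/699867025 ≈ 0.15097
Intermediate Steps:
J = 5/17 (J = -10/(-34) = -10*(-1/34) = 5/17 ≈ 0.29412)
V(t) = 1/(5/17 + t)
C = -412/1443 (C = 412*(-1/1443) = -412/1443 ≈ -0.28552)
(V(-10) + C)² = (17/(5 + 17*(-10)) - 412/1443)² = (17/(5 - 170) - 412/1443)² = (17/(-165) - 412/1443)² = (17*(-1/165) - 412/1443)² = (-17/165 - 412/1443)² = (-10279/26455)² = 105657841/699867025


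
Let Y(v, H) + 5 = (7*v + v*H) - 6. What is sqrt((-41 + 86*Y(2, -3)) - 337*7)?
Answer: I*sqrt(2658) ≈ 51.556*I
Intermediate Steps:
Y(v, H) = -11 + 7*v + H*v (Y(v, H) = -5 + ((7*v + v*H) - 6) = -5 + ((7*v + H*v) - 6) = -5 + (-6 + 7*v + H*v) = -11 + 7*v + H*v)
sqrt((-41 + 86*Y(2, -3)) - 337*7) = sqrt((-41 + 86*(-11 + 7*2 - 3*2)) - 337*7) = sqrt((-41 + 86*(-11 + 14 - 6)) - 2359) = sqrt((-41 + 86*(-3)) - 2359) = sqrt((-41 - 258) - 2359) = sqrt(-299 - 2359) = sqrt(-2658) = I*sqrt(2658)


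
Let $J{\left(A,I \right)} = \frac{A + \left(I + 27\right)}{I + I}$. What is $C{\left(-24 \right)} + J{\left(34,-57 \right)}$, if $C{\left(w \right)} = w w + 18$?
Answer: $\frac{33856}{57} \approx 593.96$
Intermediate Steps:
$J{\left(A,I \right)} = \frac{27 + A + I}{2 I}$ ($J{\left(A,I \right)} = \frac{A + \left(27 + I\right)}{2 I} = \left(27 + A + I\right) \frac{1}{2 I} = \frac{27 + A + I}{2 I}$)
$C{\left(w \right)} = 18 + w^{2}$ ($C{\left(w \right)} = w^{2} + 18 = 18 + w^{2}$)
$C{\left(-24 \right)} + J{\left(34,-57 \right)} = \left(18 + \left(-24\right)^{2}\right) + \frac{27 + 34 - 57}{2 \left(-57\right)} = \left(18 + 576\right) + \frac{1}{2} \left(- \frac{1}{57}\right) 4 = 594 - \frac{2}{57} = \frac{33856}{57}$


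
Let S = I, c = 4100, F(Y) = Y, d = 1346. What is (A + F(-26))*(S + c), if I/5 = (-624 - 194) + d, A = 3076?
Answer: 20557000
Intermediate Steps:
I = 2640 (I = 5*((-624 - 194) + 1346) = 5*(-818 + 1346) = 5*528 = 2640)
S = 2640
(A + F(-26))*(S + c) = (3076 - 26)*(2640 + 4100) = 3050*6740 = 20557000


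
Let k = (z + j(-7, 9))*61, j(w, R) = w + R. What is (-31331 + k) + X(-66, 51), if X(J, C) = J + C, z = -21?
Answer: -32505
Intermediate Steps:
j(w, R) = R + w
k = -1159 (k = (-21 + (9 - 7))*61 = (-21 + 2)*61 = -19*61 = -1159)
X(J, C) = C + J
(-31331 + k) + X(-66, 51) = (-31331 - 1159) + (51 - 66) = -32490 - 15 = -32505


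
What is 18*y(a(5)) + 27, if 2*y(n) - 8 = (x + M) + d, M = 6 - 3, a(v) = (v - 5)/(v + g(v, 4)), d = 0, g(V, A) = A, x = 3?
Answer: 153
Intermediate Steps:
a(v) = (-5 + v)/(4 + v) (a(v) = (v - 5)/(v + 4) = (-5 + v)/(4 + v))
M = 3
y(n) = 7 (y(n) = 4 + ((3 + 3) + 0)/2 = 4 + (6 + 0)/2 = 4 + (1/2)*6 = 4 + 3 = 7)
18*y(a(5)) + 27 = 18*7 + 27 = 126 + 27 = 153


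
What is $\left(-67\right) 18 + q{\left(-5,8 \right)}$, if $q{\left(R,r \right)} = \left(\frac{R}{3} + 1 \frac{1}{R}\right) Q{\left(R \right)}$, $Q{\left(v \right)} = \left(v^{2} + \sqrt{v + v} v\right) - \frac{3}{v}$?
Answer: $- \frac{94034}{75} + \frac{28 i \sqrt{10}}{3} \approx -1253.8 + 29.515 i$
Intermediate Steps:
$Q{\left(v \right)} = v^{2} - \frac{3}{v} + \sqrt{2} v^{\frac{3}{2}}$ ($Q{\left(v \right)} = \left(v^{2} + \sqrt{2 v} v\right) - \frac{3}{v} = \left(v^{2} + \sqrt{2} \sqrt{v} v\right) - \frac{3}{v} = \left(v^{2} + \sqrt{2} v^{\frac{3}{2}}\right) - \frac{3}{v} = v^{2} - \frac{3}{v} + \sqrt{2} v^{\frac{3}{2}}$)
$q{\left(R,r \right)} = \frac{\left(\frac{1}{R} + \frac{R}{3}\right) \left(-3 + R^{3} + \sqrt{2} R^{\frac{5}{2}}\right)}{R}$ ($q{\left(R,r \right)} = \left(\frac{R}{3} + 1 \frac{1}{R}\right) \frac{-3 + R^{3} + \sqrt{2} R^{\frac{5}{2}}}{R} = \left(R \frac{1}{3} + \frac{1}{R}\right) \frac{-3 + R^{3} + \sqrt{2} R^{\frac{5}{2}}}{R} = \left(\frac{R}{3} + \frac{1}{R}\right) \frac{-3 + R^{3} + \sqrt{2} R^{\frac{5}{2}}}{R} = \left(\frac{1}{R} + \frac{R}{3}\right) \frac{-3 + R^{3} + \sqrt{2} R^{\frac{5}{2}}}{R} = \frac{\left(\frac{1}{R} + \frac{R}{3}\right) \left(-3 + R^{3} + \sqrt{2} R^{\frac{5}{2}}\right)}{R}$)
$\left(-67\right) 18 + q{\left(-5,8 \right)} = \left(-67\right) 18 + \frac{\left(3 + \left(-5\right)^{2}\right) \left(-3 + \left(-5\right)^{3} + \sqrt{2} \left(-5\right)^{\frac{5}{2}}\right)}{3 \cdot 25} = -1206 + \frac{1}{3} \cdot \frac{1}{25} \left(3 + 25\right) \left(-3 - 125 + \sqrt{2} \cdot 25 i \sqrt{5}\right) = -1206 + \frac{1}{3} \cdot \frac{1}{25} \cdot 28 \left(-3 - 125 + 25 i \sqrt{10}\right) = -1206 + \frac{1}{3} \cdot \frac{1}{25} \cdot 28 \left(-128 + 25 i \sqrt{10}\right) = -1206 - \left(\frac{3584}{75} - \frac{28 i \sqrt{10}}{3}\right) = - \frac{94034}{75} + \frac{28 i \sqrt{10}}{3}$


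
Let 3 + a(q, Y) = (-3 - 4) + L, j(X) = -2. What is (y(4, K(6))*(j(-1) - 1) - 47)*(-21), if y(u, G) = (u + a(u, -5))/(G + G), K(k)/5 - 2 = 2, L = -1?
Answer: 39039/40 ≈ 975.97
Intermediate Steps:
K(k) = 20 (K(k) = 10 + 5*2 = 10 + 10 = 20)
a(q, Y) = -11 (a(q, Y) = -3 + ((-3 - 4) - 1) = -3 + (-7 - 1) = -3 - 8 = -11)
y(u, G) = (-11 + u)/(2*G) (y(u, G) = (u - 11)/(G + G) = (-11 + u)/((2*G)) = (-11 + u)*(1/(2*G)) = (-11 + u)/(2*G))
(y(4, K(6))*(j(-1) - 1) - 47)*(-21) = (((½)*(-11 + 4)/20)*(-2 - 1) - 47)*(-21) = (((½)*(1/20)*(-7))*(-3) - 47)*(-21) = (-7/40*(-3) - 47)*(-21) = (21/40 - 47)*(-21) = -1859/40*(-21) = 39039/40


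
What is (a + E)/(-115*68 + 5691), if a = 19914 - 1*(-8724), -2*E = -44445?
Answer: -101721/4258 ≈ -23.889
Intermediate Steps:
E = 44445/2 (E = -1/2*(-44445) = 44445/2 ≈ 22223.)
a = 28638 (a = 19914 + 8724 = 28638)
(a + E)/(-115*68 + 5691) = (28638 + 44445/2)/(-115*68 + 5691) = 101721/(2*(-7820 + 5691)) = (101721/2)/(-2129) = (101721/2)*(-1/2129) = -101721/4258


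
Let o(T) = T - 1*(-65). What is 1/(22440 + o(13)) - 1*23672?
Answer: -533046095/22518 ≈ -23672.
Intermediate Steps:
o(T) = 65 + T (o(T) = T + 65 = 65 + T)
1/(22440 + o(13)) - 1*23672 = 1/(22440 + (65 + 13)) - 1*23672 = 1/(22440 + 78) - 23672 = 1/22518 - 23672 = -533046095/22518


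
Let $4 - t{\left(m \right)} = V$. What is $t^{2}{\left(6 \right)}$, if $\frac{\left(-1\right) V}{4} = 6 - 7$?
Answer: $0$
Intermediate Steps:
$V = 4$ ($V = - 4 \left(6 - 7\right) = \left(-4\right) \left(-1\right) = 4$)
$t{\left(m \right)} = 0$ ($t{\left(m \right)} = 4 - 4 = 0$)
$t^{2}{\left(6 \right)} = 0^{2} = 0$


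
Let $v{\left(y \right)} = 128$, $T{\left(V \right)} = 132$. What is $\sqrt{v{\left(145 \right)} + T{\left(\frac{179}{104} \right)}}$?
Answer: $2 \sqrt{65} \approx 16.125$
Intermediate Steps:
$\sqrt{v{\left(145 \right)} + T{\left(\frac{179}{104} \right)}} = \sqrt{128 + 132} = \sqrt{260} = 2 \sqrt{65}$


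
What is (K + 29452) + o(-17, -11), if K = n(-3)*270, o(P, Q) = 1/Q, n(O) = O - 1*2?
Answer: 309121/11 ≈ 28102.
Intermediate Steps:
n(O) = -2 + O (n(O) = O - 2 = -2 + O)
K = -1350 (K = (-2 - 3)*270 = -5*270 = -1350)
(K + 29452) + o(-17, -11) = (-1350 + 29452) + 1/(-11) = 28102 - 1/11 = 309121/11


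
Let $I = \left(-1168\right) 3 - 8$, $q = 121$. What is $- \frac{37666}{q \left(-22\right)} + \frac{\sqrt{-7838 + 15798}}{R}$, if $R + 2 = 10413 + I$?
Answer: $\frac{18833}{1331} + \frac{2 \sqrt{1990}}{6899} \approx 14.162$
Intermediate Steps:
$I = -3512$ ($I = -3504 - 8 = -3512$)
$R = 6899$ ($R = -2 + \left(10413 - 3512\right) = -2 + 6901 = 6899$)
$- \frac{37666}{q \left(-22\right)} + \frac{\sqrt{-7838 + 15798}}{R} = - \frac{37666}{121 \left(-22\right)} + \frac{\sqrt{-7838 + 15798}}{6899} = - \frac{37666}{-2662} + \sqrt{7960} \cdot \frac{1}{6899} = \left(-37666\right) \left(- \frac{1}{2662}\right) + 2 \sqrt{1990} \cdot \frac{1}{6899} = \frac{18833}{1331} + \frac{2 \sqrt{1990}}{6899}$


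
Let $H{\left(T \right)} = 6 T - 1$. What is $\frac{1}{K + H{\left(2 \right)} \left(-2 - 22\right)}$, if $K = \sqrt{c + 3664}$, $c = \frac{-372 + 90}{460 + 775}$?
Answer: $- \frac{163020}{40774901} - \frac{7 \sqrt{114042370}}{81549802} \approx -0.0049147$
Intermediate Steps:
$c = - \frac{282}{1235} \approx -0.22834$
$H{\left(T \right)} = -1 + 6 T$
$K = \frac{7 \sqrt{114042370}}{1235}$ ($K = \sqrt{- \frac{282}{1235} + 3664} = \sqrt{\frac{4524758}{1235}} = \frac{7 \sqrt{114042370}}{1235} \approx 60.529$)
$\frac{1}{K + H{\left(2 \right)} \left(-2 - 22\right)} = \frac{1}{\frac{7 \sqrt{114042370}}{1235} + \left(-1 + 6 \cdot 2\right) \left(-2 - 22\right)} = \frac{1}{\frac{7 \sqrt{114042370}}{1235} + \left(-1 + 12\right) \left(-24\right)} = \frac{1}{\frac{7 \sqrt{114042370}}{1235} + 11 \left(-24\right)} = \frac{1}{\frac{7 \sqrt{114042370}}{1235} - 264} = \frac{1}{-264 + \frac{7 \sqrt{114042370}}{1235}}$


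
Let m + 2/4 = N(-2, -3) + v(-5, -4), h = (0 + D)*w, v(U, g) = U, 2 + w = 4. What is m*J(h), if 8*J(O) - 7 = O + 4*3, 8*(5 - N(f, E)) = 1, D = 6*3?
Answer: -275/64 ≈ -4.2969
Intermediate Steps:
w = 2 (w = -2 + 4 = 2)
D = 18
h = 36 (h = (0 + 18)*2 = 18*2 = 36)
N(f, E) = 39/8 (N(f, E) = 5 - 1/8*1 = 5 - 1/8 = 39/8)
J(O) = 19/8 + O/8 (J(O) = 7/8 + (O + 4*3)/8 = 7/8 + (O + 12)/8 = 7/8 + (12 + O)/8 = 7/8 + (3/2 + O/8) = 19/8 + O/8)
m = -5/8 (m = -1/2 + (39/8 - 5) = -1/2 - 1/8 = -5/8 ≈ -0.62500)
m*J(h) = -5*(19/8 + (1/8)*36)/8 = -5*(19/8 + 9/2)/8 = -5/8*55/8 = -275/64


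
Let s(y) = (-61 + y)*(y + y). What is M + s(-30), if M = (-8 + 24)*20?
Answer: 5780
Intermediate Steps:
s(y) = 2*y*(-61 + y) (s(y) = (-61 + y)*(2*y) = 2*y*(-61 + y))
M = 320 (M = 16*20 = 320)
M + s(-30) = 320 + 2*(-30)*(-61 - 30) = 320 + 2*(-30)*(-91) = 320 + 5460 = 5780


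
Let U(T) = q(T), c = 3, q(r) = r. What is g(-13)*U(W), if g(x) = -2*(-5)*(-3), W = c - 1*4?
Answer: 30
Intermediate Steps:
W = -1 (W = 3 - 1*4 = 3 - 4 = -1)
U(T) = T
g(x) = -30 (g(x) = 10*(-3) = -30)
g(-13)*U(W) = -30*(-1) = 30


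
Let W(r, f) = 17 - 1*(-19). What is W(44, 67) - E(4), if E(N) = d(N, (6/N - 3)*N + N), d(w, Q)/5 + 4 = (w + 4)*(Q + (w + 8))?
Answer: -344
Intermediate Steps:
d(w, Q) = -20 + 5*(4 + w)*(8 + Q + w) (d(w, Q) = -20 + 5*((w + 4)*(Q + (w + 8))) = -20 + 5*((4 + w)*(Q + (8 + w))) = -20 + 5*((4 + w)*(8 + Q + w)) = -20 + 5*(4 + w)*(8 + Q + w))
E(N) = 140 + 5*N² + 80*N + 5*N*(N + N*(-3 + 6/N)) + 20*N*(-3 + 6/N) (E(N) = 140 + 5*N² + 20*((6/N - 3)*N + N) + 60*N + 5*((6/N - 3)*N + N)*N = 140 + 5*N² + 20*((-3 + 6/N)*N + N) + 60*N + 5*((-3 + 6/N)*N + N)*N = 140 + 5*N² + 20*(N*(-3 + 6/N) + N) + 60*N + 5*(N*(-3 + 6/N) + N)*N = 140 + 5*N² + 20*(N + N*(-3 + 6/N)) + 60*N + 5*(N + N*(-3 + 6/N))*N = 140 + 5*N² + (20*N + 20*N*(-3 + 6/N)) + 60*N + 5*N*(N + N*(-3 + 6/N)) = 140 + 5*N² + 80*N + 5*N*(N + N*(-3 + 6/N)) + 20*N*(-3 + 6/N))
W(r, f) = 36 (W(r, f) = 17 + 19 = 36)
W(44, 67) - E(4) = 36 - (260 - 5*4² + 50*4) = 36 - (260 - 5*16 + 200) = 36 - (260 - 80 + 200) = 36 - 1*380 = 36 - 380 = -344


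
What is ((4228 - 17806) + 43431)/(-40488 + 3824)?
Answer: -29853/36664 ≈ -0.81423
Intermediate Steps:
((4228 - 17806) + 43431)/(-40488 + 3824) = (-13578 + 43431)/(-36664) = 29853*(-1/36664) = -29853/36664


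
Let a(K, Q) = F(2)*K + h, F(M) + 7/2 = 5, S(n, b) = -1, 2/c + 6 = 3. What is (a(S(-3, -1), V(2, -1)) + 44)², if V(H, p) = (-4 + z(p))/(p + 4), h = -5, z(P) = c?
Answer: 5625/4 ≈ 1406.3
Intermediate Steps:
c = -⅔ (c = 2/(-6 + 3) = 2/(-3) = 2*(-⅓) = -⅔ ≈ -0.66667)
z(P) = -⅔
V(H, p) = -14/(3*(4 + p)) (V(H, p) = (-4 - ⅔)/(p + 4) = -14/(3*(4 + p)))
F(M) = 3/2 (F(M) = -7/2 + 5 = 3/2)
a(K, Q) = -5 + 3*K/2 (a(K, Q) = 3*K/2 - 5 = -5 + 3*K/2)
(a(S(-3, -1), V(2, -1)) + 44)² = ((-5 + (3/2)*(-1)) + 44)² = ((-5 - 3/2) + 44)² = (-13/2 + 44)² = (75/2)² = 5625/4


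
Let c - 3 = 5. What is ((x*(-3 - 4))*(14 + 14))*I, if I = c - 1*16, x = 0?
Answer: 0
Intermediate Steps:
c = 8 (c = 3 + 5 = 8)
I = -8 (I = 8 - 1*16 = 8 - 16 = -8)
((x*(-3 - 4))*(14 + 14))*I = ((0*(-3 - 4))*(14 + 14))*(-8) = ((0*(-7))*28)*(-8) = (0*28)*(-8) = 0*(-8) = 0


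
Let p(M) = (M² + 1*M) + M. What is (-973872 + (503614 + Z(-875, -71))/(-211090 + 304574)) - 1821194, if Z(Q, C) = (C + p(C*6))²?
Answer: -228694060521/93484 ≈ -2.4463e+6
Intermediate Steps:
p(M) = M² + 2*M (p(M) = (M² + M) + M = (M + M²) + M = M² + 2*M)
Z(Q, C) = (C + 6*C*(2 + 6*C))² (Z(Q, C) = (C + (C*6)*(2 + C*6))² = (C + (6*C)*(2 + 6*C))² = (C + 6*C*(2 + 6*C))²)
(-973872 + (503614 + Z(-875, -71))/(-211090 + 304574)) - 1821194 = (-973872 + (503614 + (-71)²*(13 + 36*(-71))²)/(-211090 + 304574)) - 1821194 = (-973872 + (503614 + 5041*(13 - 2556)²)/93484) - 1821194 = (-973872 + (503614 + 5041*(-2543)²)*(1/93484)) - 1821194 = (-973872 + (503614 + 5041*6466849)*(1/93484)) - 1821194 = (-973872 + (503614 + 32599385809)*(1/93484)) - 1821194 = (-973872 + 32599889423*(1/93484)) - 1821194 = (-973872 + 32599889423/93484) - 1821194 = -58441560625/93484 - 1821194 = -228694060521/93484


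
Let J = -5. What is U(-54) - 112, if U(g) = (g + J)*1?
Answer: -171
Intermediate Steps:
U(g) = -5 + g (U(g) = (g - 5)*1 = (-5 + g)*1 = -5 + g)
U(-54) - 112 = (-5 - 54) - 112 = -59 - 112 = -171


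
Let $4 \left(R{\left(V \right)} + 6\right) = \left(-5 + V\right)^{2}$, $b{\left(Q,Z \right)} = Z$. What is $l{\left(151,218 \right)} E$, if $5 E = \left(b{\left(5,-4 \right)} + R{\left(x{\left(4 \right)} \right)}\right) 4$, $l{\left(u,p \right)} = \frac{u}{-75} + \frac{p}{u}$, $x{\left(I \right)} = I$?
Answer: $\frac{83863}{18875} \approx 4.4431$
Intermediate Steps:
$R{\left(V \right)} = -6 + \frac{\left(-5 + V\right)^{2}}{4}$
$l{\left(u,p \right)} = - \frac{u}{75} + \frac{p}{u}$ ($l{\left(u,p \right)} = u \left(- \frac{1}{75}\right) + \frac{p}{u} = - \frac{u}{75} + \frac{p}{u}$)
$E = - \frac{39}{5}$ ($E = \frac{\left(-4 - \left(6 - \frac{\left(-5 + 4\right)^{2}}{4}\right)\right) 4}{5} = \frac{\left(-4 - \left(6 - \frac{\left(-1\right)^{2}}{4}\right)\right) 4}{5} = \frac{\left(-4 + \left(-6 + \frac{1}{4} \cdot 1\right)\right) 4}{5} = \frac{\left(-4 + \left(-6 + \frac{1}{4}\right)\right) 4}{5} = \frac{\left(-4 - \frac{23}{4}\right) 4}{5} = \frac{\left(- \frac{39}{4}\right) 4}{5} = \frac{1}{5} \left(-39\right) = - \frac{39}{5} \approx -7.8$)
$l{\left(151,218 \right)} E = \left(\left(- \frac{1}{75}\right) 151 + \frac{218}{151}\right) \left(- \frac{39}{5}\right) = \left(- \frac{151}{75} + 218 \cdot \frac{1}{151}\right) \left(- \frac{39}{5}\right) = \left(- \frac{151}{75} + \frac{218}{151}\right) \left(- \frac{39}{5}\right) = \left(- \frac{6451}{11325}\right) \left(- \frac{39}{5}\right) = \frac{83863}{18875}$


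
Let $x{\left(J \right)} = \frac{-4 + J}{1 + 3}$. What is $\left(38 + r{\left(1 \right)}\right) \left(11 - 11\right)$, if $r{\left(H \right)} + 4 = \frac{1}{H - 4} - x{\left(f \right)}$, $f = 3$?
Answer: $0$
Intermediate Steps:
$x{\left(J \right)} = -1 + \frac{J}{4}$ ($x{\left(J \right)} = \frac{-4 + J}{4} = \left(-4 + J\right) \frac{1}{4} = -1 + \frac{J}{4}$)
$r{\left(H \right)} = - \frac{15}{4} + \frac{1}{-4 + H}$ ($r{\left(H \right)} = -4 - \left(-1 + \frac{3}{4} - \frac{1}{H - 4}\right) = -4 + \left(\frac{1}{-4 + H} - \left(-1 + \frac{3}{4}\right)\right) = -4 + \left(\frac{1}{-4 + H} - - \frac{1}{4}\right) = -4 + \left(\frac{1}{-4 + H} + \frac{1}{4}\right) = -4 + \left(\frac{1}{4} + \frac{1}{-4 + H}\right) = - \frac{15}{4} + \frac{1}{-4 + H}$)
$\left(38 + r{\left(1 \right)}\right) \left(11 - 11\right) = \left(38 + \frac{64 - 15}{4 \left(-4 + 1\right)}\right) \left(11 - 11\right) = \left(38 + \frac{64 - 15}{4 \left(-3\right)}\right) 0 = \left(38 + \frac{1}{4} \left(- \frac{1}{3}\right) 49\right) 0 = \left(38 - \frac{49}{12}\right) 0 = \frac{407}{12} \cdot 0 = 0$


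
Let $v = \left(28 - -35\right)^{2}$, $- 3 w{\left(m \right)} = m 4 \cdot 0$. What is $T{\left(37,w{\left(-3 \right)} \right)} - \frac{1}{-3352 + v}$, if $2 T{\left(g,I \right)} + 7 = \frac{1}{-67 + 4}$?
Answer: $- \frac{136420}{38871} \approx -3.5096$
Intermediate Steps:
$w{\left(m \right)} = 0$ ($w{\left(m \right)} = - \frac{m 4 \cdot 0}{3} = - \frac{4 m 0}{3} = \left(- \frac{1}{3}\right) 0 = 0$)
$T{\left(g,I \right)} = - \frac{221}{63}$ ($T{\left(g,I \right)} = - \frac{7}{2} + \frac{1}{2 \left(-67 + 4\right)} = - \frac{7}{2} + \frac{1}{2 \left(-63\right)} = - \frac{7}{2} + \frac{1}{2} \left(- \frac{1}{63}\right) = - \frac{7}{2} - \frac{1}{126} = - \frac{221}{63}$)
$v = 3969$ ($v = \left(28 + 35\right)^{2} = 63^{2} = 3969$)
$T{\left(37,w{\left(-3 \right)} \right)} - \frac{1}{-3352 + v} = - \frac{221}{63} - \frac{1}{-3352 + 3969} = - \frac{221}{63} - \frac{1}{617} = - \frac{136420}{38871}$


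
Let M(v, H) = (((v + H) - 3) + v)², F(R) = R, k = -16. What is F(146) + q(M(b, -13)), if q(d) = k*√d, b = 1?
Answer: -78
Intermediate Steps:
M(v, H) = (-3 + H + 2*v)² (M(v, H) = (((H + v) - 3) + v)² = ((-3 + H + v) + v)² = (-3 + H + 2*v)²)
q(d) = -16*√d
F(146) + q(M(b, -13)) = 146 - 16*√((-3 - 13 + 2*1)²) = 146 - 16*√((-3 - 13 + 2)²) = 146 - 16*√((-14)²) = 146 - 16*√196 = 146 - 16*14 = 146 - 224 = -78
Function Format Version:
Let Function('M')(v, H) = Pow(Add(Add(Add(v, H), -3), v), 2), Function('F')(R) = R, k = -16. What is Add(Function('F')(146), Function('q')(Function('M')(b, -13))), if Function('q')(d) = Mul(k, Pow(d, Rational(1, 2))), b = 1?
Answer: -78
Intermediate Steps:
Function('M')(v, H) = Pow(Add(-3, H, Mul(2, v)), 2) (Function('M')(v, H) = Pow(Add(Add(Add(H, v), -3), v), 2) = Pow(Add(Add(-3, H, v), v), 2) = Pow(Add(-3, H, Mul(2, v)), 2))
Function('q')(d) = Mul(-16, Pow(d, Rational(1, 2)))
Add(Function('F')(146), Function('q')(Function('M')(b, -13))) = Add(146, Mul(-16, Pow(Pow(Add(-3, -13, Mul(2, 1)), 2), Rational(1, 2)))) = Add(146, Mul(-16, Pow(Pow(Add(-3, -13, 2), 2), Rational(1, 2)))) = Add(146, Mul(-16, Pow(Pow(-14, 2), Rational(1, 2)))) = Add(146, Mul(-16, Pow(196, Rational(1, 2)))) = Add(146, Mul(-16, 14)) = Add(146, -224) = -78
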